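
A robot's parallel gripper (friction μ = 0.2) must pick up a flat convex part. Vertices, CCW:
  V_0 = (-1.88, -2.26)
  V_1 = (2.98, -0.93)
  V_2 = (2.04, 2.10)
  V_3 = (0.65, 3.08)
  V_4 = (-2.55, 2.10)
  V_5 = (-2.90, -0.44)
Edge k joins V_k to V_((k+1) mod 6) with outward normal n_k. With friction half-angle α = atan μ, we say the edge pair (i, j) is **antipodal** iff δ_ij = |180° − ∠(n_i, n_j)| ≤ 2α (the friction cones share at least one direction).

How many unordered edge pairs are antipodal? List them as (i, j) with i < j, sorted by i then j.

α = atan 0.2 = 11.31°;  2α = 22.62°
n_0 = (+0.2640, -0.9645)
n_1 = (+0.9551, +0.2963)
n_2 = (+0.5762, +0.8173)
n_3 = (-0.2928, +0.9562)
n_4 = (-0.9906, +0.1365)
n_5 = (-0.8723, -0.4889)
  (0,1): δ = 88.07°  ·
  (0,2): δ = 50.49°  ·
  (0,3): δ = 1.72°  ✓
  (0,4): δ = 66.85°  ·
  (0,5): δ = 103.96°  ·
  (1,2): δ = 142.42°  ·
  (1,3): δ = 90.21°  ·
  (1,4): δ = 25.08°  ·
  (1,5): δ = 12.03°  ✓
  (2,3): δ = 127.79°  ·
  (2,4): δ = 62.66°  ·
  (2,5): δ = 25.55°  ·
  (3,4): δ = 114.87°  ·
  (3,5): δ = 77.76°  ·
  (4,5): δ = 142.89°  ·
antipodal pairs: 2

count = 2; pairs: (0,3), (1,5)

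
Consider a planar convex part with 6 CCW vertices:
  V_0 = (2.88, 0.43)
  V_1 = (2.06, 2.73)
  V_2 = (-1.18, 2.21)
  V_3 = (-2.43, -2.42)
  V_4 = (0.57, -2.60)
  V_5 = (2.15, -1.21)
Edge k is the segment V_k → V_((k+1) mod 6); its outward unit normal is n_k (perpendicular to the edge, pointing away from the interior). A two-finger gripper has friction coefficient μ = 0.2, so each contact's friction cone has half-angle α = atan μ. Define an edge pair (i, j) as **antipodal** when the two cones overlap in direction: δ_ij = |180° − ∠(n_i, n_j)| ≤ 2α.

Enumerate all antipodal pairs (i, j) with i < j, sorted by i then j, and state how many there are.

count = 2; pairs: (1,3), (2,5)

α = atan 0.2 = 11.31°;  2α = 22.62°
n_0 = (+0.9419, +0.3358)
n_1 = (-0.1585, +0.9874)
n_2 = (-0.9654, +0.2606)
n_3 = (-0.0599, -0.9982)
n_4 = (+0.6605, -0.7508)
n_5 = (+0.9136, -0.4067)
  (0,1): δ = 100.50°  ·
  (0,2): δ = 34.73°  ·
  (0,3): δ = 66.94°  ·
  (0,4): δ = 111.72°  ·
  (0,5): δ = 136.38°  ·
  (1,2): δ = 114.23°  ·
  (1,3): δ = 12.55°  ✓
  (1,4): δ = 32.22°  ·
  (1,5): δ = 56.89°  ·
  (2,3): δ = 78.33°  ·
  (2,4): δ = 33.55°  ·
  (2,5): δ = 8.89°  ✓
  (3,4): δ = 135.23°  ·
  (3,5): δ = 110.56°  ·
  (4,5): δ = 155.33°  ·
antipodal pairs: 2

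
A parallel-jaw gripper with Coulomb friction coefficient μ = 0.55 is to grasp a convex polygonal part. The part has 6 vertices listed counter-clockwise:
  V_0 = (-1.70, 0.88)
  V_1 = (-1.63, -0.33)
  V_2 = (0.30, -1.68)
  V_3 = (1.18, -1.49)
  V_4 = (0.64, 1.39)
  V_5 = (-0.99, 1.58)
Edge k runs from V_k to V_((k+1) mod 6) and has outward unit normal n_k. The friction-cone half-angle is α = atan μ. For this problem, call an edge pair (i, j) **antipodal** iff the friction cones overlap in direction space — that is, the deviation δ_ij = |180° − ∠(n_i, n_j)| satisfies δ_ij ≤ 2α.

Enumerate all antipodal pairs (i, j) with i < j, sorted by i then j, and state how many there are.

α = atan 0.55 = 28.81°;  2α = 57.62°
n_0 = (-0.9983, -0.0578)
n_1 = (-0.5732, -0.8194)
n_2 = (+0.2110, -0.9775)
n_3 = (+0.9829, +0.1843)
n_4 = (+0.1158, +0.9933)
n_5 = (-0.7021, +0.7121)
  (0,1): δ = 128.28°  ·
  (0,2): δ = 81.13°  ·
  (0,3): δ = 7.31°  ✓
  (0,4): δ = 80.04°  ·
  (0,5): δ = 131.28°  ·
  (1,2): δ = 132.84°  ·
  (1,3): δ = 44.41°  ✓
  (1,4): δ = 28.32°  ✓
  (1,5): δ = 79.57°  ·
  (2,3): δ = 91.56°  ·
  (2,4): δ = 18.83°  ✓
  (2,5): δ = 32.41°  ✓
  (3,4): δ = 107.27°  ·
  (3,5): δ = 56.03°  ✓
  (4,5): δ = 128.76°  ·
antipodal pairs: 6

count = 6; pairs: (0,3), (1,3), (1,4), (2,4), (2,5), (3,5)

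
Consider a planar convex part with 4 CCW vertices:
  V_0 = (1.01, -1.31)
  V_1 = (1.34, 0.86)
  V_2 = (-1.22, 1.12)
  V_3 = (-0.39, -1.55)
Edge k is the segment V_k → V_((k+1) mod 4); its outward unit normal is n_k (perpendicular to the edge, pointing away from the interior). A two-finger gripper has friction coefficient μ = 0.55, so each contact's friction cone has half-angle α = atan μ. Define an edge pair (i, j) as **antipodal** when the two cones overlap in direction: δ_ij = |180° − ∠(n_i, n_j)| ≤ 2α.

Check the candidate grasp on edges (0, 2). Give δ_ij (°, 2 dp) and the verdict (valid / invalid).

δ = 25.92°, valid

α = atan 0.55 = 28.81°;  2α = 57.62°
edge 0: e_0 = (+0.33, +2.17);  n_0 = (+0.9886, -0.1503)
edge 2: e_2 = (+0.83, -2.67);  n_2 = (-0.9549, -0.2968)
∠(n_0, n_2) = 154.08°
δ = |180° − 154.08°| = 25.92°
25.92° ≤ 2α = 57.62°  →  valid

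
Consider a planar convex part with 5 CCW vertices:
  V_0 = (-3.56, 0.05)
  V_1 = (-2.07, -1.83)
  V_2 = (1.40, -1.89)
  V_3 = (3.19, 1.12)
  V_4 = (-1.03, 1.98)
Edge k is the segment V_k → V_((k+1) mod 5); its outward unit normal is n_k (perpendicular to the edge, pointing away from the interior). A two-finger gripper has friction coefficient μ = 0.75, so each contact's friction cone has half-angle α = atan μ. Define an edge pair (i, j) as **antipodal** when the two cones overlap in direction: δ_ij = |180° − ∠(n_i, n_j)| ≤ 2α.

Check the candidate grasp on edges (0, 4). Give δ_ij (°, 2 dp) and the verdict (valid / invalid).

δ = 88.94°, invalid

α = atan 0.75 = 36.87°;  2α = 73.74°
edge 0: e_0 = (+1.49, -1.88);  n_0 = (-0.7837, -0.6211)
edge 4: e_4 = (-2.53, -1.93);  n_4 = (-0.6065, +0.7951)
∠(n_0, n_4) = 91.06°
δ = |180° − 91.06°| = 88.94°
88.94° > 2α = 73.74°  →  invalid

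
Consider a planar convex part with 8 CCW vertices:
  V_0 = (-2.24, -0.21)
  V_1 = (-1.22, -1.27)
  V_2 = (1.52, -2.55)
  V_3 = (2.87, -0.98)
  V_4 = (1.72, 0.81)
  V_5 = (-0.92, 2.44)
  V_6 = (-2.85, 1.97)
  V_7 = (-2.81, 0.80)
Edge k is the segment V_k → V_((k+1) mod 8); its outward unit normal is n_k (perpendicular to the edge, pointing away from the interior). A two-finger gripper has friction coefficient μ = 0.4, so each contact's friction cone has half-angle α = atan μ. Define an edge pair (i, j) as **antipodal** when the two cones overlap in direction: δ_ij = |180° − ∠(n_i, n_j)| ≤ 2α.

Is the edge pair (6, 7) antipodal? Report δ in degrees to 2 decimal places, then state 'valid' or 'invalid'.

δ = 152.52°, invalid

α = atan 0.4 = 21.80°;  2α = 43.60°
edge 6: e_6 = (+0.04, -1.17);  n_6 = (-0.9994, -0.0342)
edge 7: e_7 = (+0.57, -1.01);  n_7 = (-0.8709, -0.4915)
∠(n_6, n_7) = 27.48°
δ = |180° − 27.48°| = 152.52°
152.52° > 2α = 43.60°  →  invalid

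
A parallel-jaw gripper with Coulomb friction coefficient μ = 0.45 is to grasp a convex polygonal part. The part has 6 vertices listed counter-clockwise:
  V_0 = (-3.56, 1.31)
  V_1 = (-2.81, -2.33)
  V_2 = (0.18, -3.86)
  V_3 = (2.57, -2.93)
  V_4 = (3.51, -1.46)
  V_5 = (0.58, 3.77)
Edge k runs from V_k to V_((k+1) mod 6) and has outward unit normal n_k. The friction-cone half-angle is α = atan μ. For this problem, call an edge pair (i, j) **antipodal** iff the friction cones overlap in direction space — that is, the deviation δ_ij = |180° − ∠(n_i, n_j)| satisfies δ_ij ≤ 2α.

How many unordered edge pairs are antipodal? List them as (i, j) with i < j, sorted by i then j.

α = atan 0.45 = 24.23°;  2α = 48.46°
n_0 = (-0.9794, -0.2018)
n_1 = (-0.4555, -0.8902)
n_2 = (+0.3626, -0.9319)
n_3 = (+0.8425, -0.5387)
n_4 = (+0.8724, +0.4888)
n_5 = (-0.5108, +0.8597)
  (0,1): δ = 128.74°  ·
  (0,2): δ = 80.38°  ·
  (0,3): δ = 44.24°  ✓
  (0,4): δ = 17.62°  ✓
  (0,5): δ = 109.08°  ·
  (1,2): δ = 131.64°  ·
  (1,3): δ = 95.50°  ·
  (1,4): δ = 33.64°  ✓
  (1,5): δ = 57.82°  ·
  (2,3): δ = 143.86°  ·
  (2,4): δ = 82.00°  ·
  (2,5): δ = 9.46°  ✓
  (3,4): δ = 118.14°  ·
  (3,5): δ = 26.68°  ✓
  (4,5): δ = 88.54°  ·
antipodal pairs: 5

count = 5; pairs: (0,3), (0,4), (1,4), (2,5), (3,5)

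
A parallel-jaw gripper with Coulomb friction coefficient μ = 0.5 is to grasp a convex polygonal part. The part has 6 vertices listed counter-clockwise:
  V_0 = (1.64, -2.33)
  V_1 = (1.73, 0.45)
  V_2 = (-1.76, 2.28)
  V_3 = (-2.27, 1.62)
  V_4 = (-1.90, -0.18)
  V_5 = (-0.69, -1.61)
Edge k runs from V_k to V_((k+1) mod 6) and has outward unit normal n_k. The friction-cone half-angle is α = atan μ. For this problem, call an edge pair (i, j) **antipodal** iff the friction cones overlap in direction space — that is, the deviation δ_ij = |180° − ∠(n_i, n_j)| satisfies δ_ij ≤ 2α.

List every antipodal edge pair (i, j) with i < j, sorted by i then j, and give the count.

α = atan 0.5 = 26.57°;  2α = 53.13°
n_0 = (+0.9995, -0.0324)
n_1 = (+0.4644, +0.8856)
n_2 = (-0.7913, +0.6114)
n_3 = (-0.9795, -0.2013)
n_4 = (-0.7634, -0.6459)
n_5 = (-0.2952, -0.9554)
  (0,1): δ = 115.82°  ·
  (0,2): δ = 35.84°  ✓
  (0,3): δ = 13.47°  ✓
  (0,4): δ = 42.09°  ✓
  (0,5): δ = 74.68°  ·
  (1,2): δ = 100.02°  ·
  (1,3): δ = 50.71°  ✓
  (1,4): δ = 22.09°  ✓
  (1,5): δ = 10.50°  ✓
  (2,3): δ = 130.69°  ·
  (2,4): δ = 102.07°  ·
  (2,5): δ = 69.48°  ·
  (3,4): δ = 151.38°  ·
  (3,5): δ = 118.79°  ·
  (4,5): δ = 147.41°  ·
antipodal pairs: 6

count = 6; pairs: (0,2), (0,3), (0,4), (1,3), (1,4), (1,5)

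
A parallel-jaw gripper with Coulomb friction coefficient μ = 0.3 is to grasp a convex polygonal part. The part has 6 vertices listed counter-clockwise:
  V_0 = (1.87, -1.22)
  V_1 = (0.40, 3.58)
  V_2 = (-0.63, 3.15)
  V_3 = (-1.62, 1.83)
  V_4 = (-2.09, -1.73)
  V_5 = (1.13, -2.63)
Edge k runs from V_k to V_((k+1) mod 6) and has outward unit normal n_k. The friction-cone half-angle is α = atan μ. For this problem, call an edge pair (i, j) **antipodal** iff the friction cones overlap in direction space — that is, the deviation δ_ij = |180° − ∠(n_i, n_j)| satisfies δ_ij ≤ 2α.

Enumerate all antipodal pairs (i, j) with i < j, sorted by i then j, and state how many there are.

α = atan 0.3 = 16.70°;  2α = 33.40°
n_0 = (+0.9562, +0.2928)
n_1 = (-0.3853, +0.9228)
n_2 = (-0.8000, +0.6000)
n_3 = (-0.9914, +0.1309)
n_4 = (-0.2692, -0.9631)
n_5 = (+0.8855, -0.4647)
  (0,1): δ = 84.37°  ·
  (0,2): δ = 53.90°  ·
  (0,3): δ = 24.55°  ✓
  (0,4): δ = 57.36°  ·
  (0,5): δ = 135.28°  ·
  (1,2): δ = 149.53°  ·
  (1,3): δ = 120.18°  ·
  (1,4): δ = 38.28°  ·
  (1,5): δ = 39.65°  ·
  (2,3): δ = 150.65°  ·
  (2,4): δ = 68.75°  ·
  (2,5): δ = 9.18°  ✓
  (3,4): δ = 98.10°  ·
  (3,5): δ = 20.17°  ✓
  (4,5): δ = 102.08°  ·
antipodal pairs: 3

count = 3; pairs: (0,3), (2,5), (3,5)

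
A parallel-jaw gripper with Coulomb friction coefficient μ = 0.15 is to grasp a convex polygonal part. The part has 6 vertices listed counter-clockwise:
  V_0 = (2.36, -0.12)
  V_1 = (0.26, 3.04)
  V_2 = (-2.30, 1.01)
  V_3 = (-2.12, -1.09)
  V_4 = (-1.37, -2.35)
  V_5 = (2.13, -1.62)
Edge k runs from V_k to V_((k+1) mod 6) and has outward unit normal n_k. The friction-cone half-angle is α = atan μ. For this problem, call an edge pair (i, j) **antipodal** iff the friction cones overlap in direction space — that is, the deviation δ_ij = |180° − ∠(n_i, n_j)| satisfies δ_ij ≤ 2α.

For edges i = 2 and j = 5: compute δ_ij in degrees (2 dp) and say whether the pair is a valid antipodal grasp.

δ = 13.62°, valid

α = atan 0.15 = 8.53°;  2α = 17.06°
edge 2: e_2 = (+0.18, -2.10);  n_2 = (-0.9963, -0.0854)
edge 5: e_5 = (+0.23, +1.50);  n_5 = (+0.9884, -0.1516)
∠(n_2, n_5) = 166.38°
δ = |180° − 166.38°| = 13.62°
13.62° ≤ 2α = 17.06°  →  valid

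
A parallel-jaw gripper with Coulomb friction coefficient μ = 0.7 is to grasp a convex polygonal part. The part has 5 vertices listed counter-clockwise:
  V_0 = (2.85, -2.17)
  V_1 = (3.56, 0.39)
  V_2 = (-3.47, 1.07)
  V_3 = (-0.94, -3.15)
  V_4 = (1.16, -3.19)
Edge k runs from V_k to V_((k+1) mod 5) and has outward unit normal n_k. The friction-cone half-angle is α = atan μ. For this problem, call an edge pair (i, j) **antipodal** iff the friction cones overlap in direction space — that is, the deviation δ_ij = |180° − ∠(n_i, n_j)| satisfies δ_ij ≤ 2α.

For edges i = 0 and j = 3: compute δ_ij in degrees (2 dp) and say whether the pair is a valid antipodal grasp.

δ = 104.41°, invalid

α = atan 0.7 = 34.99°;  2α = 69.98°
edge 0: e_0 = (+0.71, +2.56);  n_0 = (+0.9636, -0.2673)
edge 3: e_3 = (+2.10, -0.04);  n_3 = (-0.0190, -0.9998)
∠(n_0, n_3) = 75.59°
δ = |180° − 75.59°| = 104.41°
104.41° > 2α = 69.98°  →  invalid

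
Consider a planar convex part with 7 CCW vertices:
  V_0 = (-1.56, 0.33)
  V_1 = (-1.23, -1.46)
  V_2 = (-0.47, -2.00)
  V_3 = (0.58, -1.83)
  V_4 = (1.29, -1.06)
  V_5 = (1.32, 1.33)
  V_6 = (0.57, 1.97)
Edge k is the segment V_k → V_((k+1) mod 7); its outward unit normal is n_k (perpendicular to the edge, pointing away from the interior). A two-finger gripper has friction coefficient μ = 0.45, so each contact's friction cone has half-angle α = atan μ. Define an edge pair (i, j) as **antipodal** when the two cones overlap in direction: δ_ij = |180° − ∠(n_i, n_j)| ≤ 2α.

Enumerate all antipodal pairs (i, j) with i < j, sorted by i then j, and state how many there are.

α = atan 0.45 = 24.23°;  2α = 48.46°
n_0 = (-0.9834, -0.1813)
n_1 = (-0.5792, -0.8152)
n_2 = (+0.1598, -0.9871)
n_3 = (+0.7352, -0.6779)
n_4 = (+0.9999, -0.0126)
n_5 = (+0.6491, +0.7607)
n_6 = (-0.6101, +0.7923)
  (0,1): δ = 135.84°  ·
  (0,2): δ = 91.25°  ·
  (0,3): δ = 53.12°  ·
  (0,4): δ = 11.16°  ✓
  (0,5): δ = 39.08°  ✓
  (0,6): δ = 117.15°  ·
  (1,2): δ = 135.41°  ·
  (1,3): δ = 97.28°  ·
  (1,4): δ = 55.32°  ·
  (1,5): δ = 5.08°  ✓
  (1,6): δ = 72.99°  ·
  (2,3): δ = 141.88°  ·
  (2,4): δ = 99.92°  ·
  (2,5): δ = 49.67°  ·
  (2,6): δ = 28.40°  ✓
  (3,4): δ = 138.04°  ·
  (3,5): δ = 87.80°  ·
  (3,6): δ = 9.73°  ✓
  (4,5): δ = 129.76°  ·
  (4,6): δ = 51.69°  ·
  (5,6): δ = 101.93°  ·
antipodal pairs: 5

count = 5; pairs: (0,4), (0,5), (1,5), (2,6), (3,6)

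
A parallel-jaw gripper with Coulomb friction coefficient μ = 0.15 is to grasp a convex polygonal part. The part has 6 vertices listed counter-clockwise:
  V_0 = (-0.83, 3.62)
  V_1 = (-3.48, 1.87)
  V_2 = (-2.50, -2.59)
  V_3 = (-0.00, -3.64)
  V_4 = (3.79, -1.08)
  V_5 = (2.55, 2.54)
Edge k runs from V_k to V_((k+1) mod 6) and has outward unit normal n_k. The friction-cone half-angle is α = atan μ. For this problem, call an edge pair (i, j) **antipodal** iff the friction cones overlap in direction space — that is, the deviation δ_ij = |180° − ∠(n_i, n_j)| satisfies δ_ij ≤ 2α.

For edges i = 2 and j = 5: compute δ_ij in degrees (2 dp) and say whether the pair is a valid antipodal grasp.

δ = 5.06°, valid

α = atan 0.15 = 8.53°;  2α = 17.06°
edge 2: e_2 = (+2.50, -1.05);  n_2 = (-0.3872, -0.9220)
edge 5: e_5 = (-3.38, +1.08);  n_5 = (+0.3044, +0.9526)
∠(n_2, n_5) = 174.94°
δ = |180° − 174.94°| = 5.06°
5.06° ≤ 2α = 17.06°  →  valid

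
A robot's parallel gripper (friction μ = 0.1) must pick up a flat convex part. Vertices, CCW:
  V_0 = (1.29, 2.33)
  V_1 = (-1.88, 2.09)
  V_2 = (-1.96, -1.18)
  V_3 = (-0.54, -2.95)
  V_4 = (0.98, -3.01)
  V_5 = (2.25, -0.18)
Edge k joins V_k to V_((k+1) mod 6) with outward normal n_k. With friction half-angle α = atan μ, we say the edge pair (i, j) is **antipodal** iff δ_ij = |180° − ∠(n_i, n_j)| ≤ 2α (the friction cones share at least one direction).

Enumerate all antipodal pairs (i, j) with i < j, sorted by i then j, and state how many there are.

count = 1; pairs: (0,3)

α = atan 0.1 = 5.71°;  2α = 11.42°
n_0 = (-0.0755, +0.9971)
n_1 = (-0.9997, +0.0245)
n_2 = (-0.7800, -0.6258)
n_3 = (-0.0394, -0.9992)
n_4 = (+0.9123, -0.4094)
n_5 = (+0.9340, +0.3572)
  (0,1): δ = 95.73°  ·
  (0,2): δ = 55.59°  ·
  (0,3): δ = 6.59°  ✓
  (0,4): δ = 61.50°  ·
  (0,5): δ = 106.60°  ·
  (1,2): δ = 139.86°  ·
  (1,3): δ = 90.86°  ·
  (1,4): δ = 22.77°  ·
  (1,5): δ = 22.33°  ·
  (2,3): δ = 131.00°  ·
  (2,4): δ = 62.91°  ·
  (2,5): δ = 17.81°  ·
  (3,4): δ = 111.91°  ·
  (3,5): δ = 66.81°  ·
  (4,5): δ = 134.90°  ·
antipodal pairs: 1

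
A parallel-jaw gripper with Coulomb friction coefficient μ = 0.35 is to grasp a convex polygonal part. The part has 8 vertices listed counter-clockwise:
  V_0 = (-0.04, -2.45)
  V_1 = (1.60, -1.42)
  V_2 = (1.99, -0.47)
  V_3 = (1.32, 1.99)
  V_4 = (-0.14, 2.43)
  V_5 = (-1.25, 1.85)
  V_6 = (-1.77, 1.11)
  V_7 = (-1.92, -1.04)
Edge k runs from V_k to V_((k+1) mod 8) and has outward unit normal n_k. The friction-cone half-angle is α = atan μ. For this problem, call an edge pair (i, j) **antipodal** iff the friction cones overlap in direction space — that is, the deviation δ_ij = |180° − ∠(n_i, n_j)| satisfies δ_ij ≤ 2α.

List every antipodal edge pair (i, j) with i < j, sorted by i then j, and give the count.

α = atan 0.35 = 19.29°;  2α = 38.58°
n_0 = (+0.5319, -0.8468)
n_1 = (+0.9251, -0.3798)
n_2 = (+0.9649, +0.2628)
n_3 = (+0.2886, +0.9575)
n_4 = (-0.4631, +0.8863)
n_5 = (-0.8182, +0.5749)
n_6 = (-0.9976, +0.0696)
n_7 = (-0.6000, -0.8000)
  (0,1): δ = 144.45°  ·
  (0,2): δ = 106.90°  ·
  (0,3): δ = 48.90°  ·
  (0,4): δ = 4.54°  ✓
  (0,5): δ = 22.77°  ✓
  (0,6): δ = 53.88°  ·
  (0,7): δ = 111.00°  ·
  (1,2): δ = 142.45°  ·
  (1,3): δ = 84.45°  ·
  (1,4): δ = 40.09°  ·
  (1,5): δ = 12.78°  ✓
  (1,6): δ = 18.33°  ✓
  (1,7): δ = 75.45°  ·
  (2,3): δ = 122.01°  ·
  (2,4): δ = 77.65°  ·
  (2,5): δ = 50.33°  ·
  (2,6): δ = 19.23°  ✓
  (2,7): δ = 37.89°  ✓
  (3,4): δ = 135.64°  ·
  (3,5): δ = 108.32°  ·
  (3,6): δ = 77.22°  ·
  (3,7): δ = 20.10°  ✓
  (4,5): δ = 152.68°  ·
  (4,6): δ = 121.58°  ·
  (4,7): δ = 64.46°  ·
  (5,6): δ = 148.90°  ·
  (5,7): δ = 91.77°  ·
  (6,7): δ = 122.88°  ·
antipodal pairs: 7

count = 7; pairs: (0,4), (0,5), (1,5), (1,6), (2,6), (2,7), (3,7)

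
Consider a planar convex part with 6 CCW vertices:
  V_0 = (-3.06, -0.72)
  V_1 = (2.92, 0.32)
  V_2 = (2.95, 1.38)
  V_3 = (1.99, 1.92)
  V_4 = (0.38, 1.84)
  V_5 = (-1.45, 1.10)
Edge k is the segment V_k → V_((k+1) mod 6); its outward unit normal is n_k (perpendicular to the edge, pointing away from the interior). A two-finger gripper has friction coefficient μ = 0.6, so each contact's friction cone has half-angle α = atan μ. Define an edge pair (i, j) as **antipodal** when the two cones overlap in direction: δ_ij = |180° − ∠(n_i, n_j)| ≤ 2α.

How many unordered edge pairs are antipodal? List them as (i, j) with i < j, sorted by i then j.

α = atan 0.6 = 30.96°;  2α = 61.93°
n_0 = (+0.1713, -0.9852)
n_1 = (+0.9996, -0.0283)
n_2 = (+0.4903, +0.8716)
n_3 = (-0.0496, +0.9988)
n_4 = (-0.3749, +0.9271)
n_5 = (-0.7490, +0.6626)
  (0,1): δ = 101.49°  ·
  (0,2): δ = 39.22°  ✓
  (0,3): δ = 7.02°  ✓
  (0,4): δ = 12.15°  ✓
  (0,5): δ = 38.64°  ✓
  (1,2): δ = 117.74°  ·
  (1,3): δ = 85.53°  ·
  (1,4): δ = 66.36°  ·
  (1,5): δ = 39.88°  ✓
  (2,3): δ = 147.80°  ·
  (2,4): δ = 128.63°  ·
  (2,5): δ = 102.14°  ·
  (3,4): δ = 160.83°  ·
  (3,5): δ = 134.34°  ·
  (4,5): δ = 153.51°  ·
antipodal pairs: 5

count = 5; pairs: (0,2), (0,3), (0,4), (0,5), (1,5)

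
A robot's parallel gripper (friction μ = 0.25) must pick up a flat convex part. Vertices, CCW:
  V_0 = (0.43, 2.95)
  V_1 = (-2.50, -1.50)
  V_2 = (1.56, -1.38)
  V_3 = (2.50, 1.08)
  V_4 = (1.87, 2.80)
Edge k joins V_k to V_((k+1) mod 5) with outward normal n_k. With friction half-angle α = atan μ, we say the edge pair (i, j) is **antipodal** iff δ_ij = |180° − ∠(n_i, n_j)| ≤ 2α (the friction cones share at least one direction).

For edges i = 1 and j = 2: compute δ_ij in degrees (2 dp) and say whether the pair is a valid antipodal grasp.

δ = 112.61°, invalid

α = atan 0.25 = 14.04°;  2α = 28.07°
edge 1: e_1 = (+4.06, +0.12);  n_1 = (+0.0295, -0.9996)
edge 2: e_2 = (+0.94, +2.46);  n_2 = (+0.9341, -0.3569)
∠(n_1, n_2) = 67.39°
δ = |180° − 67.39°| = 112.61°
112.61° > 2α = 28.07°  →  invalid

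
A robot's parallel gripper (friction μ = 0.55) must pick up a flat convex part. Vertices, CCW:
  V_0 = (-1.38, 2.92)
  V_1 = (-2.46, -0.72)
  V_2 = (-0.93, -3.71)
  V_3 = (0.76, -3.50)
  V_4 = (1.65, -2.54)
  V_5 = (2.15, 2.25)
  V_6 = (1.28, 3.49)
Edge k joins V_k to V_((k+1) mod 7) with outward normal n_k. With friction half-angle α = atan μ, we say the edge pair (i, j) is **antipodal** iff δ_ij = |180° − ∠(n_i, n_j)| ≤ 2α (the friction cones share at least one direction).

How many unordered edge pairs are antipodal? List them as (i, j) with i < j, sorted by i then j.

count = 7; pairs: (0,3), (0,4), (0,5), (1,4), (1,5), (2,6), (3,6)

α = atan 0.55 = 28.81°;  2α = 57.62°
n_0 = (-0.9587, +0.2844)
n_1 = (-0.8902, -0.4555)
n_2 = (+0.1233, -0.9924)
n_3 = (+0.7333, -0.6799)
n_4 = (+0.9946, -0.1038)
n_5 = (+0.8186, +0.5743)
n_6 = (-0.2095, +0.9778)
  (0,1): δ = 136.38°  ·
  (0,2): δ = 66.39°  ·
  (0,3): δ = 26.31°  ✓
  (0,4): δ = 10.57°  ✓
  (0,5): δ = 51.58°  ✓
  (0,6): δ = 118.62°  ·
  (1,2): δ = 110.02°  ·
  (1,3): δ = 69.93°  ·
  (1,4): δ = 33.06°  ✓
  (1,5): δ = 7.95°  ✓
  (1,6): δ = 75.00°  ·
  (2,3): δ = 139.92°  ·
  (2,4): δ = 103.04°  ·
  (2,5): δ = 62.03°  ·
  (2,6): δ = 5.01°  ✓
  (3,4): δ = 143.13°  ·
  (3,5): δ = 102.11°  ·
  (3,6): δ = 35.07°  ✓
  (4,5): δ = 138.99°  ·
  (4,6): δ = 71.95°  ·
  (5,6): δ = 112.96°  ·
antipodal pairs: 7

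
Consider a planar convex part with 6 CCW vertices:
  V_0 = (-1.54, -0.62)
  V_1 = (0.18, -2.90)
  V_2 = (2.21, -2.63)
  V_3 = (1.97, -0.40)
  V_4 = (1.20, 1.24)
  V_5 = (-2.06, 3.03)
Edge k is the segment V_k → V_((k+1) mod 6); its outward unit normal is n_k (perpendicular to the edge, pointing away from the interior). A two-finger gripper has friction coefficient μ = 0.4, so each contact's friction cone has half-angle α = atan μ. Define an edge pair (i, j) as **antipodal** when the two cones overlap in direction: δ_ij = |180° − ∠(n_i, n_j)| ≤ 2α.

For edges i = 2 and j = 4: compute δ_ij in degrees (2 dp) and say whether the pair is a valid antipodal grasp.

δ = 124.91°, invalid

α = atan 0.4 = 21.80°;  2α = 43.60°
edge 2: e_2 = (-0.24, +2.23);  n_2 = (+0.9943, +0.1070)
edge 4: e_4 = (-3.26, +1.79);  n_4 = (+0.4813, +0.8766)
∠(n_2, n_4) = 55.09°
δ = |180° − 55.09°| = 124.91°
124.91° > 2α = 43.60°  →  invalid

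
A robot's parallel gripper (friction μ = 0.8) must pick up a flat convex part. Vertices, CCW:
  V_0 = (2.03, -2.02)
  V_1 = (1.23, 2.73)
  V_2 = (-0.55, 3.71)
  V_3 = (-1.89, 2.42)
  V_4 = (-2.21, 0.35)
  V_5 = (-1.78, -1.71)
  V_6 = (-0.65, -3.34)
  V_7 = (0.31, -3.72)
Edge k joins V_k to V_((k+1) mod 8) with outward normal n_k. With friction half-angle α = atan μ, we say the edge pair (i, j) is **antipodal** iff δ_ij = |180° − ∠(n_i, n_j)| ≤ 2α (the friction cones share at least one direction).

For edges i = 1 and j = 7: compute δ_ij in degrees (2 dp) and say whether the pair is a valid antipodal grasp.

δ = 73.50°, valid

α = atan 0.8 = 38.66°;  2α = 77.32°
edge 1: e_1 = (-1.78, +0.98);  n_1 = (+0.4823, +0.8760)
edge 7: e_7 = (+1.72, +1.70);  n_7 = (+0.7030, -0.7112)
∠(n_1, n_7) = 106.50°
δ = |180° − 106.50°| = 73.50°
73.50° ≤ 2α = 77.32°  →  valid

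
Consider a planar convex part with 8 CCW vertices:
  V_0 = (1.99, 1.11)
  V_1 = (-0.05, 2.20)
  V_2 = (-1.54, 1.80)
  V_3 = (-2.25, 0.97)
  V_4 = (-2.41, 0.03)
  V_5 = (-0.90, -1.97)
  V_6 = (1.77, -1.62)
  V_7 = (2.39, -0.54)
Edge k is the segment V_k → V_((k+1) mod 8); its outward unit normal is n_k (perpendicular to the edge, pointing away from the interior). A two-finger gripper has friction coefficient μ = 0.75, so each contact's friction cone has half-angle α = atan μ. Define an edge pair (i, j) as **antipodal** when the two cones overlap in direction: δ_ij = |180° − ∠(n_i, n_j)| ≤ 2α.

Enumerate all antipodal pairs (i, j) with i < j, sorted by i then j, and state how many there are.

count = 14; pairs: (0,3), (0,4), (0,5), (1,4), (1,5), (1,6), (2,5), (2,6), (2,7), (3,5), (3,6), (3,7), (4,6), (4,7)

α = atan 0.75 = 36.87°;  2α = 73.74°
n_0 = (+0.4713, +0.8820)
n_1 = (-0.2593, +0.9658)
n_2 = (-0.7599, +0.6500)
n_3 = (-0.9858, +0.1678)
n_4 = (-0.7981, -0.6026)
n_5 = (+0.1300, -0.9915)
n_6 = (+0.8673, -0.4979)
n_7 = (+0.9719, +0.2356)
  (0,1): δ = 136.86°  ·
  (0,2): δ = 102.43°  ·
  (0,3): δ = 71.54°  ✓
  (0,4): δ = 24.83°  ✓
  (0,5): δ = 35.58°  ✓
  (0,6): δ = 88.26°  ·
  (0,7): δ = 131.74°  ·
  (1,2): δ = 145.57°  ·
  (1,3): δ = 114.69°  ·
  (1,4): δ = 67.97°  ✓
  (1,5): δ = 7.56°  ✓
  (1,6): δ = 45.11°  ✓
  (1,7): δ = 88.60°  ·
  (2,3): δ = 149.12°  ·
  (2,4): δ = 102.40°  ·
  (2,5): δ = 41.99°  ✓
  (2,6): δ = 10.69°  ✓
  (2,7): δ = 54.17°  ✓
  (3,4): δ = 133.29°  ·
  (3,5): δ = 72.87°  ✓
  (3,6): δ = 20.20°  ✓
  (3,7): δ = 23.29°  ✓
  (4,5): δ = 119.58°  ·
  (4,6): δ = 66.91°  ✓
  (4,7): δ = 23.43°  ✓
  (5,6): δ = 127.33°  ·
  (5,7): δ = 83.84°  ·
  (6,7): δ = 136.51°  ·
antipodal pairs: 14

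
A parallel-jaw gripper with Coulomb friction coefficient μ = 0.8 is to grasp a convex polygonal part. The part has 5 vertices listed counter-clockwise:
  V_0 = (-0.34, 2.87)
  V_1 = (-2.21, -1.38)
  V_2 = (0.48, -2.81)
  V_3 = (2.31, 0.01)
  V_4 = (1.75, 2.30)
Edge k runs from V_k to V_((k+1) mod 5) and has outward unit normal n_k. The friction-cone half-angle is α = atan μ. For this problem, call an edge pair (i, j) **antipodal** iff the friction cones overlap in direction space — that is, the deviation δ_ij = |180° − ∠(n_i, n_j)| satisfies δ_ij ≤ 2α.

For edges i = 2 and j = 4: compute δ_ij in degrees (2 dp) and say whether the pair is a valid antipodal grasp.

δ = 72.27°, valid

α = atan 0.8 = 38.66°;  2α = 77.32°
edge 2: e_2 = (+1.83, +2.82);  n_2 = (+0.8389, -0.5444)
edge 4: e_4 = (-2.09, +0.57);  n_4 = (+0.2631, +0.9648)
∠(n_2, n_4) = 107.73°
δ = |180° − 107.73°| = 72.27°
72.27° ≤ 2α = 77.32°  →  valid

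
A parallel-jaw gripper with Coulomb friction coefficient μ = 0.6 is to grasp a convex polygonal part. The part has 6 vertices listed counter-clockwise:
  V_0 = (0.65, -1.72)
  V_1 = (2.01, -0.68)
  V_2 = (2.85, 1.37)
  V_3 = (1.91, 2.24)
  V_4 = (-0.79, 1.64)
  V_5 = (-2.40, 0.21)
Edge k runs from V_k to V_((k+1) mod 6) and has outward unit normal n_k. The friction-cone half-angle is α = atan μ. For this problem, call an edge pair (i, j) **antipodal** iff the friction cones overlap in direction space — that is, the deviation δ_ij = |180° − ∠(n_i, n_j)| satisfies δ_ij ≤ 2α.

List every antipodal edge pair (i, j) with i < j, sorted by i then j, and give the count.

count = 6; pairs: (0,3), (0,4), (1,3), (1,4), (2,5), (3,5)

α = atan 0.6 = 30.96°;  2α = 61.93°
n_0 = (+0.6075, -0.7944)
n_1 = (+0.9253, -0.3792)
n_2 = (+0.6793, +0.7339)
n_3 = (-0.2169, +0.9762)
n_4 = (-0.6641, +0.7477)
n_5 = (-0.5347, -0.8450)
  (0,1): δ = 149.69°  ·
  (0,2): δ = 80.19°  ·
  (0,3): δ = 24.88°  ✓
  (0,4): δ = 4.21°  ✓
  (0,5): δ = 110.27°  ·
  (1,2): δ = 110.50°  ·
  (1,3): δ = 55.19°  ✓
  (1,4): δ = 26.11°  ✓
  (1,5): δ = 79.96°  ·
  (2,3): δ = 124.69°  ·
  (2,4): δ = 95.60°  ·
  (2,5): δ = 10.46°  ✓
  (3,4): δ = 150.92°  ·
  (3,5): δ = 44.85°  ✓
  (4,5): δ = 73.94°  ·
antipodal pairs: 6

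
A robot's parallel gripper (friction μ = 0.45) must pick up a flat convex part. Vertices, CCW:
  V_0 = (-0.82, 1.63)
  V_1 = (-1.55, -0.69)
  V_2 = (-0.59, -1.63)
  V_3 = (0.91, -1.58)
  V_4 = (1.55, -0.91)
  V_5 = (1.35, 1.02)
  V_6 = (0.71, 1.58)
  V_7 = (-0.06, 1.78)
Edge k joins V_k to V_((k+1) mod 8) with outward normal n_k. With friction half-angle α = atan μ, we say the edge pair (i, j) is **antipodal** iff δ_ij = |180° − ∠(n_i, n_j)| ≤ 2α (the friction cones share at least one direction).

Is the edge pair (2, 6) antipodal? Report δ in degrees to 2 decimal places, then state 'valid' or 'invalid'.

δ = 16.47°, valid

α = atan 0.45 = 24.23°;  2α = 48.46°
edge 2: e_2 = (+1.50, +0.05);  n_2 = (+0.0333, -0.9994)
edge 6: e_6 = (-0.77, +0.20);  n_6 = (+0.2514, +0.9679)
∠(n_2, n_6) = 163.53°
δ = |180° − 163.53°| = 16.47°
16.47° ≤ 2α = 48.46°  →  valid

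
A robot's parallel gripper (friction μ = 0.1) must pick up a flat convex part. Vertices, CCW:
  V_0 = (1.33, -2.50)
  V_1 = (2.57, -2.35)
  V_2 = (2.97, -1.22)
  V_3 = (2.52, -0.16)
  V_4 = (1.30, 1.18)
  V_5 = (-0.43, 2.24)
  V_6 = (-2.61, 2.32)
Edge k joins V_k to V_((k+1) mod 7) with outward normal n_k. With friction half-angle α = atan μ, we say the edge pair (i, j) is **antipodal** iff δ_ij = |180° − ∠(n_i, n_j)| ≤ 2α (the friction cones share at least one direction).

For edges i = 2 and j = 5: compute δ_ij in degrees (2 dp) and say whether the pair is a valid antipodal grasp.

δ = 115.10°, invalid

α = atan 0.1 = 5.71°;  2α = 11.42°
edge 2: e_2 = (-0.45, +1.06);  n_2 = (+0.9205, +0.3908)
edge 5: e_5 = (-2.18, +0.08);  n_5 = (+0.0367, +0.9993)
∠(n_2, n_5) = 64.90°
δ = |180° − 64.90°| = 115.10°
115.10° > 2α = 11.42°  →  invalid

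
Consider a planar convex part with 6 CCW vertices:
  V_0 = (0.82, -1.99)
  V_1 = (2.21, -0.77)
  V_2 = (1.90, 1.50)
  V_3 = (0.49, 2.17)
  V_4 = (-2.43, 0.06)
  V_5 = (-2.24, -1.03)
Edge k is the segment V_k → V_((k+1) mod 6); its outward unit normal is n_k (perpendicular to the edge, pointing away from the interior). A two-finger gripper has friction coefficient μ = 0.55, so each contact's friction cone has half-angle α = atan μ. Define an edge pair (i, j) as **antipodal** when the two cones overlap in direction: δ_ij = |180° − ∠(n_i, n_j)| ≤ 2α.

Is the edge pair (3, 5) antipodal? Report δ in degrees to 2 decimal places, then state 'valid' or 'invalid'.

α = atan 0.55 = 28.81°;  2α = 57.62°
edge 3: e_3 = (-2.92, -2.11);  n_3 = (-0.5857, +0.8105)
edge 5: e_5 = (+3.06, -0.96);  n_5 = (-0.2993, -0.9541)
∠(n_3, n_5) = 126.73°
δ = |180° − 126.73°| = 53.27°
53.27° ≤ 2α = 57.62°  →  valid

δ = 53.27°, valid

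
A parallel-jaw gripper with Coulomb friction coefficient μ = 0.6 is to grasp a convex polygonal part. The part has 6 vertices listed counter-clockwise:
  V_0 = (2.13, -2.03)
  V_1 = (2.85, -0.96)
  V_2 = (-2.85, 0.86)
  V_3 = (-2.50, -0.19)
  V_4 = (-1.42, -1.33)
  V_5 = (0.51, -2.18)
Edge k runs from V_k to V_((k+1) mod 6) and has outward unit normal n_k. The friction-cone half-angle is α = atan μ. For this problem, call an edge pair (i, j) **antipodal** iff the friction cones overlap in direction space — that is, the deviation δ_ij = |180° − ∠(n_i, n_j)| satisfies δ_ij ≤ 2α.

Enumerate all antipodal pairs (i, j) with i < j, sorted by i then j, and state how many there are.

α = atan 0.6 = 30.96°;  2α = 61.93°
n_0 = (+0.8297, -0.5583)
n_1 = (+0.3042, +0.9526)
n_2 = (-0.9487, -0.3162)
n_3 = (-0.7260, -0.6877)
n_4 = (-0.4031, -0.9152)
n_5 = (+0.0922, -0.9957)
  (0,1): δ = 73.77°  ·
  (0,2): δ = 52.37°  ✓
  (0,3): δ = 77.39°  ·
  (0,4): δ = 100.17°  ·
  (0,5): δ = 129.23°  ·
  (1,2): δ = 53.86°  ✓
  (1,3): δ = 28.84°  ✓
  (1,4): δ = 6.06°  ✓
  (1,5): δ = 23.00°  ✓
  (2,3): δ = 154.98°  ·
  (2,4): δ = 132.20°  ·
  (2,5): δ = 103.14°  ·
  (3,4): δ = 157.22°  ·
  (3,5): δ = 128.16°  ·
  (4,5): δ = 150.94°  ·
antipodal pairs: 5

count = 5; pairs: (0,2), (1,2), (1,3), (1,4), (1,5)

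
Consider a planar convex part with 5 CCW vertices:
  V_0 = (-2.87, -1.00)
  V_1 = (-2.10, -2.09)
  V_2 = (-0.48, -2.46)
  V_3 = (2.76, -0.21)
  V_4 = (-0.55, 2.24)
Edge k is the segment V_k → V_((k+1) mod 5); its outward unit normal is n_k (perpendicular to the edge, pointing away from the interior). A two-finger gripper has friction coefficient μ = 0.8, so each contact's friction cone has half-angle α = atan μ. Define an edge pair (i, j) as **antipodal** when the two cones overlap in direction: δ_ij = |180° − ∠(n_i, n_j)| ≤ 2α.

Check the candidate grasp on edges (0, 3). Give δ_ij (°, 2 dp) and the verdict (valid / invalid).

δ = 18.25°, valid

α = atan 0.8 = 38.66°;  2α = 77.32°
edge 0: e_0 = (+0.77, -1.09);  n_0 = (-0.8168, -0.5770)
edge 3: e_3 = (-3.31, +2.45);  n_3 = (+0.5949, +0.8038)
∠(n_0, n_3) = 161.75°
δ = |180° − 161.75°| = 18.25°
18.25° ≤ 2α = 77.32°  →  valid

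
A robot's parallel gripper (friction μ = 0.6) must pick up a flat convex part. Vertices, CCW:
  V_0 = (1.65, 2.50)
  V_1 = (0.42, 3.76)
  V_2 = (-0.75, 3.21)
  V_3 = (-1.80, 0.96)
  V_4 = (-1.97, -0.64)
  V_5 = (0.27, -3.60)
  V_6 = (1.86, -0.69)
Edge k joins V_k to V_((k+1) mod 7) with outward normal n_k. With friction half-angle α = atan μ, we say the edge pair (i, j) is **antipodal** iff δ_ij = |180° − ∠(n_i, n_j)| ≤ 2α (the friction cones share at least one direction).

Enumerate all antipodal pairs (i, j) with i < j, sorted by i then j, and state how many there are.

count = 8; pairs: (0,3), (0,4), (1,5), (2,5), (2,6), (3,5), (3,6), (4,6)

α = atan 0.6 = 30.96°;  2α = 61.93°
n_0 = (+0.7156, +0.6985)
n_1 = (-0.4254, +0.9050)
n_2 = (-0.9062, +0.4229)
n_3 = (-0.9944, +0.1057)
n_4 = (-0.7974, -0.6034)
n_5 = (+0.8775, -0.4795)
n_6 = (+0.9978, +0.0657)
  (0,1): δ = 109.13°  ·
  (0,2): δ = 69.33°  ·
  (0,3): δ = 50.37°  ✓
  (0,4): δ = 7.19°  ✓
  (0,5): δ = 107.04°  ·
  (0,6): δ = 139.46°  ·
  (1,2): δ = 140.19°  ·
  (1,3): δ = 121.24°  ·
  (1,4): δ = 78.06°  ·
  (1,5): δ = 36.17°  ✓
  (1,6): δ = 68.59°  ·
  (2,3): δ = 161.05°  ·
  (2,4): δ = 117.87°  ·
  (2,5): δ = 3.63°  ✓
  (2,6): δ = 28.78°  ✓
  (3,4): δ = 136.82°  ·
  (3,5): δ = 22.59°  ✓
  (3,6): δ = 9.83°  ✓
  (4,5): δ = 65.77°  ·
  (4,6): δ = 33.35°  ✓
  (5,6): δ = 147.58°  ·
antipodal pairs: 8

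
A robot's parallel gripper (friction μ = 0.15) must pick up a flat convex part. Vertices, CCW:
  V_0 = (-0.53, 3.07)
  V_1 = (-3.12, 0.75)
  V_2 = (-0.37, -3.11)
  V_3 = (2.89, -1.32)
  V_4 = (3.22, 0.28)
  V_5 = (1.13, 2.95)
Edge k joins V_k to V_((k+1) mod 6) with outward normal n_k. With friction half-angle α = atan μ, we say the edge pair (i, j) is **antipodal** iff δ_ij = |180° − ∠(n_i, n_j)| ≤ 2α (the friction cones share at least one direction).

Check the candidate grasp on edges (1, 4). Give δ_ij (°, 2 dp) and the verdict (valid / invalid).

δ = 2.59°, valid

α = atan 0.15 = 8.53°;  2α = 17.06°
edge 1: e_1 = (+2.75, -3.86);  n_1 = (-0.8144, -0.5802)
edge 4: e_4 = (-2.09, +2.67);  n_4 = (+0.7874, +0.6164)
∠(n_1, n_4) = 177.41°
δ = |180° − 177.41°| = 2.59°
2.59° ≤ 2α = 17.06°  →  valid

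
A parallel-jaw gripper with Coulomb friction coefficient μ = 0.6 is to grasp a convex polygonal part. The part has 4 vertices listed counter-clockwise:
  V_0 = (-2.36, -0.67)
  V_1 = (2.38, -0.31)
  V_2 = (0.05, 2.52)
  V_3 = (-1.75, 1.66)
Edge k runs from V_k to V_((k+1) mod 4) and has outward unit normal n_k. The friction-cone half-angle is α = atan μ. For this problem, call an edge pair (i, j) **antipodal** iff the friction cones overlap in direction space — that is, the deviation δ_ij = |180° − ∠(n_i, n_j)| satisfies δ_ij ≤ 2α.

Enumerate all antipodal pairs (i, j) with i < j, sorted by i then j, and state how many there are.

count = 3; pairs: (0,1), (0,2), (1,3)

α = atan 0.6 = 30.96°;  2α = 61.93°
n_0 = (+0.0757, -0.9971)
n_1 = (+0.7720, +0.6356)
n_2 = (-0.4311, +0.9023)
n_3 = (-0.9674, +0.2533)
  (0,1): δ = 54.88°  ✓
  (0,2): δ = 21.19°  ✓
  (0,3): δ = 70.99°  ·
  (1,2): δ = 103.93°  ·
  (1,3): δ = 54.14°  ✓
  (2,3): δ = 130.21°  ·
antipodal pairs: 3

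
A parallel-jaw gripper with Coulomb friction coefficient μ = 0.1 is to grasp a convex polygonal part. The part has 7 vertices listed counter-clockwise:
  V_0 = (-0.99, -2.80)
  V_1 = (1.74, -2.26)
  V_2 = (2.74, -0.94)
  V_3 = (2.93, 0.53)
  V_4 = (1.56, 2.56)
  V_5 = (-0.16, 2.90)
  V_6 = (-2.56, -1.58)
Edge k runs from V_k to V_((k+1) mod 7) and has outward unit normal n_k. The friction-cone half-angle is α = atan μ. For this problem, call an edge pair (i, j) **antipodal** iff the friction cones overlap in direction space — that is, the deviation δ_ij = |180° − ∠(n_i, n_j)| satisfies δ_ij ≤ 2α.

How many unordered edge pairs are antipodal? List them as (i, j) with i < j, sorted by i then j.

α = atan 0.1 = 5.71°;  2α = 11.42°
n_0 = (+0.1940, -0.9810)
n_1 = (+0.7971, -0.6039)
n_2 = (+0.9918, -0.1282)
n_3 = (+0.8289, +0.5594)
n_4 = (+0.1939, +0.9810)
n_5 = (-0.8815, +0.4722)
n_6 = (-0.6136, -0.7896)
  (0,1): δ = 138.34°  ·
  (0,2): δ = 108.55°  ·
  (0,3): δ = 67.17°  ·
  (0,4): δ = 22.37°  ·
  (0,5): δ = 50.63°  ·
  (0,6): δ = 130.96°  ·
  (1,2): δ = 150.22°  ·
  (1,3): δ = 108.84°  ·
  (1,4): δ = 64.04°  ·
  (1,5): δ = 8.97°  ✓
  (1,6): δ = 89.30°  ·
  (2,3): δ = 138.62°  ·
  (2,4): δ = 93.82°  ·
  (2,5): δ = 20.81°  ·
  (2,6): δ = 59.52°  ·
  (3,4): δ = 135.20°  ·
  (3,5): δ = 62.19°  ·
  (3,6): δ = 18.14°  ·
  (4,5): δ = 107.00°  ·
  (4,6): δ = 26.67°  ·
  (5,6): δ = 99.67°  ·
antipodal pairs: 1

count = 1; pairs: (1,5)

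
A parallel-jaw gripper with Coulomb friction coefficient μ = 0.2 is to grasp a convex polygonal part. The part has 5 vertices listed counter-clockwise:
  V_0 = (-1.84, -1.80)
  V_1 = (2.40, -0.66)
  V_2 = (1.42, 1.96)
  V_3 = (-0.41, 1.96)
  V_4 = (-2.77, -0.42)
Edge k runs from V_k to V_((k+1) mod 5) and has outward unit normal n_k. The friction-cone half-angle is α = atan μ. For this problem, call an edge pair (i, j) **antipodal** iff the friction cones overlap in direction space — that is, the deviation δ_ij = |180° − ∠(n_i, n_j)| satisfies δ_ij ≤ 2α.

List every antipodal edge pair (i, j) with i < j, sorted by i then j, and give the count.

α = atan 0.2 = 11.31°;  2α = 22.62°
n_0 = (+0.2596, -0.9657)
n_1 = (+0.9366, +0.3503)
n_2 = (+0.0000, +1.0000)
n_3 = (-0.7101, +0.7041)
n_4 = (-0.8293, -0.5589)
  (0,1): δ = 84.54°  ·
  (0,2): δ = 15.05°  ✓
  (0,3): δ = 30.19°  ·
  (0,4): δ = 108.93°  ·
  (1,2): δ = 110.51°  ·
  (1,3): δ = 65.27°  ·
  (1,4): δ = 13.47°  ✓
  (2,3): δ = 134.76°  ·
  (2,4): δ = 56.02°  ·
  (3,4): δ = 101.27°  ·
antipodal pairs: 2

count = 2; pairs: (0,2), (1,4)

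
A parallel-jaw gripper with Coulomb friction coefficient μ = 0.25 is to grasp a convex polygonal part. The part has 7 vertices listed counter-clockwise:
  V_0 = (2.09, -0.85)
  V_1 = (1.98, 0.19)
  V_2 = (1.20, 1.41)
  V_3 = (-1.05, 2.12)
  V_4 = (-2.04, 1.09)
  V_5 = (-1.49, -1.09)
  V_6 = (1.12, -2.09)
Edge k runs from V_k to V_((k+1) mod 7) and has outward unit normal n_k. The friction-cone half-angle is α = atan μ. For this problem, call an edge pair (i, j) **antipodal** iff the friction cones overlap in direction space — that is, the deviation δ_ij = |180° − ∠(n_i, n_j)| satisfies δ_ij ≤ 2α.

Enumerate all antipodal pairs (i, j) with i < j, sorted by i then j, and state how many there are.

count = 4; pairs: (0,4), (1,4), (2,5), (3,6)

α = atan 0.25 = 14.04°;  2α = 28.07°
n_0 = (+0.9945, +0.1052)
n_1 = (+0.8425, +0.5387)
n_2 = (+0.3009, +0.9536)
n_3 = (-0.7210, +0.6930)
n_4 = (-0.9696, -0.2446)
n_5 = (-0.3578, -0.9338)
n_6 = (+0.7876, -0.6161)
  (0,1): δ = 153.45°  ·
  (0,2): δ = 113.55°  ·
  (0,3): δ = 49.90°  ·
  (0,4): δ = 8.12°  ✓
  (0,5): δ = 63.00°  ·
  (0,6): δ = 135.93°  ·
  (1,2): δ = 140.11°  ·
  (1,3): δ = 76.46°  ·
  (1,4): δ = 18.43°  ✓
  (1,5): δ = 36.44°  ·
  (1,6): δ = 109.37°  ·
  (2,3): δ = 116.35°  ·
  (2,4): δ = 58.33°  ·
  (2,5): δ = 3.45°  ✓
  (2,6): δ = 69.48°  ·
  (3,4): δ = 121.97°  ·
  (3,5): δ = 67.10°  ·
  (3,6): δ = 5.83°  ✓
  (4,5): δ = 125.12°  ·
  (4,6): δ = 52.19°  ·
  (5,6): δ = 107.07°  ·
antipodal pairs: 4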